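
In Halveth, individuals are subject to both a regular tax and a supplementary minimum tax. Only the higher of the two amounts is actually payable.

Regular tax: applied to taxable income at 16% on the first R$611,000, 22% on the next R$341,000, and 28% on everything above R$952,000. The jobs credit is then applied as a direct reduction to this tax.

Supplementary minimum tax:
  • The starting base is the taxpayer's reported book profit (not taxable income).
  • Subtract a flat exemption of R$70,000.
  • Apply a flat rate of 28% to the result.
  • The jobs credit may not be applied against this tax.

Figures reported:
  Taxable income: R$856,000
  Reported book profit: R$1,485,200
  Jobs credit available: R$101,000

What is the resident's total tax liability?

R$396,256

Regular tax:
  R$611,000 × 16% = R$97,760
  R$245,000 × 22% = R$53,900
  → R$151,660
  Less jobs credit R$101,000 → R$50,660

Supplementary minimum tax:
  Base (reported book profit): R$1,485,200
  Less exemption R$70,000 → base R$1,415,200
  R$1,415,200 × 28% = R$396,256

R$396,256 > R$50,660, so the supplementary minimum tax is the binding amount.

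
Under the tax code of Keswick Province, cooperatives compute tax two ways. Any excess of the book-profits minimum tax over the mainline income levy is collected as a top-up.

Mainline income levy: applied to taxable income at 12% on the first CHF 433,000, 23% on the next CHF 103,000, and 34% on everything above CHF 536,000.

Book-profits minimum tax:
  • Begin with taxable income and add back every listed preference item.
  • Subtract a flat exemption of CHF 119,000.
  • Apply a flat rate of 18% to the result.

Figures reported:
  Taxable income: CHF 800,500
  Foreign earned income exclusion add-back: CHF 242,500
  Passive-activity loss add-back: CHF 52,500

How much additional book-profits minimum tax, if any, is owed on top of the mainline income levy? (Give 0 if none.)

CHF 10,190

Book-profits minimum tax:
  Adjusted income: CHF 800,500 + CHF 242,500 + CHF 52,500 = CHF 1,095,500
  Less exemption CHF 119,000 → base CHF 976,500
  CHF 976,500 × 18% = CHF 175,770

Mainline income levy:
  CHF 433,000 × 12% = CHF 51,960
  CHF 103,000 × 23% = CHF 23,690
  CHF 264,500 × 34% = CHF 89,930
  → CHF 165,580

Excess of book-profits minimum tax over mainline income levy: CHF 175,770 − CHF 165,580 = CHF 10,190.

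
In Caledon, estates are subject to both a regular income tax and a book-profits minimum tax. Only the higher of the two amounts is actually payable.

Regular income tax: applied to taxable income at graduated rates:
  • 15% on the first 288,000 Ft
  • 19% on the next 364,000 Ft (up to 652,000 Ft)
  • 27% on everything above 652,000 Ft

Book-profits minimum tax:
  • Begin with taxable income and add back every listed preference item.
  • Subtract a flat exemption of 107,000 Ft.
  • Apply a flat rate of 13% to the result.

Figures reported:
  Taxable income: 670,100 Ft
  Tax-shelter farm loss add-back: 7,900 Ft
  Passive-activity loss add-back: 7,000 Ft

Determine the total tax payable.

Book-profits minimum tax:
  Adjusted income: 670,100 Ft + 7,900 Ft + 7,000 Ft = 685,000 Ft
  Less exemption 107,000 Ft → base 578,000 Ft
  578,000 Ft × 13% = 75,140 Ft

Regular income tax:
  288,000 Ft × 15% = 43,200 Ft
  364,000 Ft × 19% = 69,160 Ft
  18,100 Ft × 27% = 4,887 Ft
  → 117,247 Ft

117,247 Ft > 75,140 Ft, so the regular income tax governs.

117,247 Ft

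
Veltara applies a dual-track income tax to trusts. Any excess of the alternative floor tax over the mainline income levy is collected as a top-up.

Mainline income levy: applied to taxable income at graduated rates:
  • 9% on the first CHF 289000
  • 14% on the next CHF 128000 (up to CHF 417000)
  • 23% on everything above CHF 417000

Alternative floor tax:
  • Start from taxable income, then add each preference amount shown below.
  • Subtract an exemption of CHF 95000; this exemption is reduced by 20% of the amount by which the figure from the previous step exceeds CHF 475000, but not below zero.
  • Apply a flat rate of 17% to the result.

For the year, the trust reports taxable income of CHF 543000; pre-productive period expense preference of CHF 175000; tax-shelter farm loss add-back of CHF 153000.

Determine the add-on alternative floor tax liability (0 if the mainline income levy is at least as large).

CHF 72474

Alternative floor tax:
  Adjusted income: CHF 543000 + CHF 175000 + CHF 153000 = CHF 871000
  Exemption: CHF 95000 − 20% × (CHF 871000 − CHF 475000) = CHF 95000 − CHF 79200 = CHF 15800
  Base: CHF 871000 − CHF 15800 = CHF 855200
  CHF 855200 × 17% = CHF 145384

Mainline income levy:
  CHF 289000 × 9% = CHF 26010
  CHF 128000 × 14% = CHF 17920
  CHF 126000 × 23% = CHF 28980
  → CHF 72910

Excess of alternative floor tax over mainline income levy: CHF 145384 − CHF 72910 = CHF 72474.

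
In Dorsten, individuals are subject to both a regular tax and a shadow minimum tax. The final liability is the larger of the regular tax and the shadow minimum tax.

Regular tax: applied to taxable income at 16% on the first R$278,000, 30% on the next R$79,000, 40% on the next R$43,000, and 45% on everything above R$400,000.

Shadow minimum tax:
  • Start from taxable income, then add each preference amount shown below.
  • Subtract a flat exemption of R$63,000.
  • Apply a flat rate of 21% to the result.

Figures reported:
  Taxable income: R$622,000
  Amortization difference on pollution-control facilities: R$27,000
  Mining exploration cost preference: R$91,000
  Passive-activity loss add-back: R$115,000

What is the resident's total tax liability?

R$185,280

Regular tax:
  R$278,000 × 16% = R$44,480
  R$79,000 × 30% = R$23,700
  R$43,000 × 40% = R$17,200
  R$222,000 × 45% = R$99,900
  → R$185,280

Shadow minimum tax:
  Adjusted income: R$622,000 + R$27,000 + R$91,000 + R$115,000 = R$855,000
  Less exemption R$63,000 → base R$792,000
  R$792,000 × 21% = R$166,320

R$185,280 > R$166,320, so the regular tax governs.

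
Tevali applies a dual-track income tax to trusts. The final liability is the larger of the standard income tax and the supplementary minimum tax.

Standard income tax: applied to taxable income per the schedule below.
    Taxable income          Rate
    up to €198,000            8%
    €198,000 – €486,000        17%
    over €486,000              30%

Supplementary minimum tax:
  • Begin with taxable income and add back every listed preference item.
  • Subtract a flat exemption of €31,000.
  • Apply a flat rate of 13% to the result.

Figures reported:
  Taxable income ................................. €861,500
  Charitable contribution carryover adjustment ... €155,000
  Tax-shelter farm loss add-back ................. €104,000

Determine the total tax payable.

Supplementary minimum tax:
  Adjusted income: €861,500 + €155,000 + €104,000 = €1,120,500
  Less exemption €31,000 → base €1,089,500
  €1,089,500 × 13% = €141,635

Standard income tax:
  €198,000 × 8% = €15,840
  €288,000 × 17% = €48,960
  €375,500 × 30% = €112,650
  → €177,450

€177,450 > €141,635, so the standard income tax governs.

€177,450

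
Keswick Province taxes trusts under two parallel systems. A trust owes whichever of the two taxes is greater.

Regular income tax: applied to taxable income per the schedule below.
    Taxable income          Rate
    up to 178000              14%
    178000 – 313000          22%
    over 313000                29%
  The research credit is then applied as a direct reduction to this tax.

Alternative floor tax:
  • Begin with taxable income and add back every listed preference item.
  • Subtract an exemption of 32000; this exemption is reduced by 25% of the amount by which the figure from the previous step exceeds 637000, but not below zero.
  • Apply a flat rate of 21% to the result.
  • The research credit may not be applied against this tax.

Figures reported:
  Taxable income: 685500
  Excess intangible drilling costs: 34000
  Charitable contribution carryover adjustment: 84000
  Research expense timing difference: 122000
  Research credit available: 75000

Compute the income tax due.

Alternative floor tax:
  Adjusted income: 685500 + 34000 + 84000 + 122000 = 925500
  Exemption: 25% × (925500 − 637000) = 72125 ≥ 32000, so the exemption is fully phased out
  Base: 925500 − 0 = 925500
  925500 × 21% = 194355

Regular income tax:
  178000 × 14% = 24920
  135000 × 22% = 29700
  372500 × 29% = 108025
  → 162645
  Less research credit 75000 → 87645

194355 > 87645, so the alternative floor tax is the binding amount.

194355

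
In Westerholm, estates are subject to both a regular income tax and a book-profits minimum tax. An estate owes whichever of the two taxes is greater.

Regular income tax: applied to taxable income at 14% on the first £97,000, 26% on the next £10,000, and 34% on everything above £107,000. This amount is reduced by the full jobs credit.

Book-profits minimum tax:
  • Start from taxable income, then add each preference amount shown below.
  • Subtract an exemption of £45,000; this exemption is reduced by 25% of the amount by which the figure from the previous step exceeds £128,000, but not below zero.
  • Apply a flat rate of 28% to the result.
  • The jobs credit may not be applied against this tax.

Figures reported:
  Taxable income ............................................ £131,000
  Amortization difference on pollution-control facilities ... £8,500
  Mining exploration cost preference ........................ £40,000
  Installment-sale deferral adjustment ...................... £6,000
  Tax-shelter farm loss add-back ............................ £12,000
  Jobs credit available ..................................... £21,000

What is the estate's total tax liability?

£47,565

Book-profits minimum tax:
  Adjusted income: £131,000 + £8,500 + £40,000 + £6,000 + £12,000 = £197,500
  Exemption: £45,000 − 25% × (£197,500 − £128,000) = £45,000 − £17,375 = £27,625
  Base: £197,500 − £27,625 = £169,875
  £169,875 × 28% = £47,565

Regular income tax:
  £97,000 × 14% = £13,580
  £10,000 × 26% = £2,600
  £24,000 × 34% = £8,160
  → £24,340
  Less jobs credit £21,000 → £3,340

£47,565 > £3,340, so the book-profits minimum tax is the binding amount.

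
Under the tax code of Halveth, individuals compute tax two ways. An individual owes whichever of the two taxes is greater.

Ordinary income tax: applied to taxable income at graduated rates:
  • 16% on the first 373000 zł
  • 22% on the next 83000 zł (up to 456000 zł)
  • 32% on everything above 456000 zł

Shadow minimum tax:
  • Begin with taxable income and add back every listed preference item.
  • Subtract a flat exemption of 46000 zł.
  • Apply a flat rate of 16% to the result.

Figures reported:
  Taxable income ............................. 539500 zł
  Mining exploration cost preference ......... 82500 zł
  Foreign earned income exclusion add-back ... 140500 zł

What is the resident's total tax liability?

Ordinary income tax:
  373000 zł × 16% = 59680 zł
  83000 zł × 22% = 18260 zł
  83500 zł × 32% = 26720 zł
  → 104660 zł

Shadow minimum tax:
  Adjusted income: 539500 zł + 82500 zł + 140500 zł = 762500 zł
  Less exemption 46000 zł → base 716500 zł
  716500 zł × 16% = 114640 zł

114640 zł > 104660 zł, so the shadow minimum tax is the binding amount.

114640 zł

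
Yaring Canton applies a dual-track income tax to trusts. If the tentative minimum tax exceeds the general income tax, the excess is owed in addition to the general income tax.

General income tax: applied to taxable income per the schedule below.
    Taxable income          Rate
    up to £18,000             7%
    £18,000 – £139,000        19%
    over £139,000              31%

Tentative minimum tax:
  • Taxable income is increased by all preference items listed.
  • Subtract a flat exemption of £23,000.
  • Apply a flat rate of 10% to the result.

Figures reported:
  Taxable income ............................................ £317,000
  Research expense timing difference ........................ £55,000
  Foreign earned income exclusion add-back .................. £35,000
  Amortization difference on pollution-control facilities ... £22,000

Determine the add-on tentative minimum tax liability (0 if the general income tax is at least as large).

General income tax:
  £18,000 × 7% = £1,260
  £121,000 × 19% = £22,990
  £178,000 × 31% = £55,180
  → £79,430

Tentative minimum tax:
  Adjusted income: £317,000 + £55,000 + £35,000 + £22,000 = £429,000
  Less exemption £23,000 → base £406,000
  £406,000 × 10% = £40,600

£40,600 ≤ £79,430, so no add-on is due.

£0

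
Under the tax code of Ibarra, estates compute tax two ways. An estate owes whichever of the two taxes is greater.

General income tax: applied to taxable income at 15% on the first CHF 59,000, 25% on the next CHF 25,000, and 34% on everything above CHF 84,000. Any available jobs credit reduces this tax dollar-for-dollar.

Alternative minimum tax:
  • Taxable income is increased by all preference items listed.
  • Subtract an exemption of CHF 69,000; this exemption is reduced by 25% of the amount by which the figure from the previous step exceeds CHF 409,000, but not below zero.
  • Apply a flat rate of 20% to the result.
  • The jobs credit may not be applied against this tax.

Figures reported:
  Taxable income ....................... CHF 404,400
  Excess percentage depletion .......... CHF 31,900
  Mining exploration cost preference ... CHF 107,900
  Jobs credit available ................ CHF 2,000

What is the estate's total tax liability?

CHF 122,036

General income tax:
  CHF 59,000 × 15% = CHF 8,850
  CHF 25,000 × 25% = CHF 6,250
  CHF 320,400 × 34% = CHF 108,936
  → CHF 124,036
  Less jobs credit CHF 2,000 → CHF 122,036

Alternative minimum tax:
  Adjusted income: CHF 404,400 + CHF 31,900 + CHF 107,900 = CHF 544,200
  Exemption: CHF 69,000 − 25% × (CHF 544,200 − CHF 409,000) = CHF 69,000 − CHF 33,800 = CHF 35,200
  Base: CHF 544,200 − CHF 35,200 = CHF 509,000
  CHF 509,000 × 20% = CHF 101,800

CHF 122,036 > CHF 101,800, so the general income tax governs.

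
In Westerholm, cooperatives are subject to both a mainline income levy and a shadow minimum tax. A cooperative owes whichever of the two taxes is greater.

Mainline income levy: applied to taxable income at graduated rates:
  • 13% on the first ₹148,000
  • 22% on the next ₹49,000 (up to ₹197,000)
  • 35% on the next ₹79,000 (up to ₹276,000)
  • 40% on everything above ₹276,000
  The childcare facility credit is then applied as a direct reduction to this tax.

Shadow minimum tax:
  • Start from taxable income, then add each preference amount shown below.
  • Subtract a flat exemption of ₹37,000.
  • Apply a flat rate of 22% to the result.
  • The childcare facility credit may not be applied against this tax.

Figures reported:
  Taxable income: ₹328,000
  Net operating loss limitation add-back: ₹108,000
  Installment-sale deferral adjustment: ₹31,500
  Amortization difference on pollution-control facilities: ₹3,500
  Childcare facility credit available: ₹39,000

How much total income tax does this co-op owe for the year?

Mainline income levy:
  ₹148,000 × 13% = ₹19,240
  ₹49,000 × 22% = ₹10,780
  ₹79,000 × 35% = ₹27,650
  ₹52,000 × 40% = ₹20,800
  → ₹78,470
  Less childcare facility credit ₹39,000 → ₹39,470

Shadow minimum tax:
  Adjusted income: ₹328,000 + ₹108,000 + ₹31,500 + ₹3,500 = ₹471,000
  Less exemption ₹37,000 → base ₹434,000
  ₹434,000 × 22% = ₹95,480

₹95,480 > ₹39,470, so the shadow minimum tax is the binding amount.

₹95,480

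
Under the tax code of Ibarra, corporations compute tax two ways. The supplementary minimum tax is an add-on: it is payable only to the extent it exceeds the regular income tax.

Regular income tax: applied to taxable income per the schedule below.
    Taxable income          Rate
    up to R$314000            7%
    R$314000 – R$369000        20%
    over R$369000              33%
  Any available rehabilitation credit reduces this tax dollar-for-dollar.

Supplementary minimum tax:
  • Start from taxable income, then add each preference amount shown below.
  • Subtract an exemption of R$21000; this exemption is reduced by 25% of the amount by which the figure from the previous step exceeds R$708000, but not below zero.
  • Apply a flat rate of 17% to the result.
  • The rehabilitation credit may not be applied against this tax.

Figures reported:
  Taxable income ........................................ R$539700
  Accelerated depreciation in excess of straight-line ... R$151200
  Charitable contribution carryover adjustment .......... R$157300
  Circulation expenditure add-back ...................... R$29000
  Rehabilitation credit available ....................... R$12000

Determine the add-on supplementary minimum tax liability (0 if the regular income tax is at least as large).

Supplementary minimum tax:
  Adjusted income: R$539700 + R$151200 + R$157300 + R$29000 = R$877200
  Exemption: 25% × (R$877200 − R$708000) = R$42300 ≥ R$21000, so the exemption is fully phased out
  Base: R$877200 − R$0 = R$877200
  R$877200 × 17% = R$149124

Regular income tax:
  R$314000 × 7% = R$21980
  R$55000 × 20% = R$11000
  R$170700 × 33% = R$56331
  → R$89311
  Less rehabilitation credit R$12000 → R$77311

Excess of supplementary minimum tax over regular income tax: R$149124 − R$77311 = R$71813.

R$71813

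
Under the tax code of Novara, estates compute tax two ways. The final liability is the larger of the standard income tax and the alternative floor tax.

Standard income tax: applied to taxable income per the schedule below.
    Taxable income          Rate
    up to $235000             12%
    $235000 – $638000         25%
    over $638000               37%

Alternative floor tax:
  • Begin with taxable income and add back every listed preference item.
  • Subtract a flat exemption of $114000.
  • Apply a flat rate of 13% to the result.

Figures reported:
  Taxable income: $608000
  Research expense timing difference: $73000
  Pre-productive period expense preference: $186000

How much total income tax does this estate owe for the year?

Alternative floor tax:
  Adjusted income: $608000 + $73000 + $186000 = $867000
  Less exemption $114000 → base $753000
  $753000 × 13% = $97890

Standard income tax:
  $235000 × 12% = $28200
  $373000 × 25% = $93250
  → $121450

$121450 > $97890, so the standard income tax governs.

$121450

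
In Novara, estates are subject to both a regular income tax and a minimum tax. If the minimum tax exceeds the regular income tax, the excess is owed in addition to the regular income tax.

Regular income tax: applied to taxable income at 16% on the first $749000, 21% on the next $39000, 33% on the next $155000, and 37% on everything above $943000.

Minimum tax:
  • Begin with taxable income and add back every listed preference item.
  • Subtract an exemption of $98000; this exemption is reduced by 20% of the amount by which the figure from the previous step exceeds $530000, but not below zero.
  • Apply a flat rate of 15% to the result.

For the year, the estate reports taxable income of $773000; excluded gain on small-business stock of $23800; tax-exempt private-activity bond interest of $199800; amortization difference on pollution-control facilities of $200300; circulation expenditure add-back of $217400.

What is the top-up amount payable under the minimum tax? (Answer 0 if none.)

Minimum tax:
  Adjusted income: $773000 + $23800 + $199800 + $200300 + $217400 = $1414300
  Exemption: 20% × ($1414300 − $530000) = $176860 ≥ $98000, so the exemption is fully phased out
  Base: $1414300 − $0 = $1414300
  $1414300 × 15% = $212145

Regular income tax:
  $749000 × 16% = $119840
  $24000 × 21% = $5040
  → $124880

Excess of minimum tax over regular income tax: $212145 − $124880 = $87265.

$87265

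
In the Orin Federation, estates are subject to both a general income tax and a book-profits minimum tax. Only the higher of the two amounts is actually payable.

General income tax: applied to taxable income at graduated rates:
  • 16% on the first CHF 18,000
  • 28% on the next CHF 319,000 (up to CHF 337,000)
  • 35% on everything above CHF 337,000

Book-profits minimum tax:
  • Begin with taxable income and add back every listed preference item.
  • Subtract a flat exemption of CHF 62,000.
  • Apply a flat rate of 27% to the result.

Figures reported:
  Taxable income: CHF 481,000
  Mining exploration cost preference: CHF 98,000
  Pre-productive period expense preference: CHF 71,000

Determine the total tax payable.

General income tax:
  CHF 18,000 × 16% = CHF 2,880
  CHF 319,000 × 28% = CHF 89,320
  CHF 144,000 × 35% = CHF 50,400
  → CHF 142,600

Book-profits minimum tax:
  Adjusted income: CHF 481,000 + CHF 98,000 + CHF 71,000 = CHF 650,000
  Less exemption CHF 62,000 → base CHF 588,000
  CHF 588,000 × 27% = CHF 158,760

CHF 158,760 > CHF 142,600, so the book-profits minimum tax is the binding amount.

CHF 158,760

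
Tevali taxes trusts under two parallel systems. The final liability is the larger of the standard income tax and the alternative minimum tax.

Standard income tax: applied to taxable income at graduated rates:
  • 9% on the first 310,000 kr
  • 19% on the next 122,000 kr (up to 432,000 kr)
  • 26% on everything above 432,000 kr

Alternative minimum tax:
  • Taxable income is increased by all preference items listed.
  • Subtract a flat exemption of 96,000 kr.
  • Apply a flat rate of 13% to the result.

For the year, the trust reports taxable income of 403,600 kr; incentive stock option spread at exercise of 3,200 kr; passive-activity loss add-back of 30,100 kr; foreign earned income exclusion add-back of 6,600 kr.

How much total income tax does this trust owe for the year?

45,684 kr

Standard income tax:
  310,000 kr × 9% = 27,900 kr
  93,600 kr × 19% = 17,784 kr
  → 45,684 kr

Alternative minimum tax:
  Adjusted income: 403,600 kr + 3,200 kr + 30,100 kr + 6,600 kr = 443,500 kr
  Less exemption 96,000 kr → base 347,500 kr
  347,500 kr × 13% = 45,175 kr

45,684 kr > 45,175 kr, so the standard income tax governs.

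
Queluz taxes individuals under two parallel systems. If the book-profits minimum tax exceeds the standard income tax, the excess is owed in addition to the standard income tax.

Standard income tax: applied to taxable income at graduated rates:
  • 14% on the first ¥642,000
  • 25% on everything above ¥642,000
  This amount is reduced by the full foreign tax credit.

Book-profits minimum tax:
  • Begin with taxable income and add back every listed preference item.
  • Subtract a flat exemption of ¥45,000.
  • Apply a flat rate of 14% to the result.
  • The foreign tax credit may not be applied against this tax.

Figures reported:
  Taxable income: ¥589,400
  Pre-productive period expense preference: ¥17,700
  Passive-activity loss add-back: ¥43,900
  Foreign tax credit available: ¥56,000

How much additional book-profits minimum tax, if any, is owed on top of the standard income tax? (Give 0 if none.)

¥58,324

Book-profits minimum tax:
  Adjusted income: ¥589,400 + ¥17,700 + ¥43,900 = ¥651,000
  Less exemption ¥45,000 → base ¥606,000
  ¥606,000 × 14% = ¥84,840

Standard income tax:
  ¥589,400 × 14% = ¥82,516
  Less foreign tax credit ¥56,000 → ¥26,516

Excess of book-profits minimum tax over standard income tax: ¥84,840 − ¥26,516 = ¥58,324.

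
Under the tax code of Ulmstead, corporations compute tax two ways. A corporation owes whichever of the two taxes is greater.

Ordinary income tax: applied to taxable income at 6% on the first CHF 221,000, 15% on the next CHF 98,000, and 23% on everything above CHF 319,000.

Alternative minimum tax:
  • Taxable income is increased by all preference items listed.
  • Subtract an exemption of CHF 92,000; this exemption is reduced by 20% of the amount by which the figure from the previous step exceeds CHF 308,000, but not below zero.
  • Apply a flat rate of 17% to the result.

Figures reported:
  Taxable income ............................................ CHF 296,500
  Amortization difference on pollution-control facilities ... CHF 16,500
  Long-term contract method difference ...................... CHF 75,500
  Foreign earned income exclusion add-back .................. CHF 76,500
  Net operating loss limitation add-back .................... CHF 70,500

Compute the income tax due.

Alternative minimum tax:
  Adjusted income: CHF 296,500 + CHF 16,500 + CHF 75,500 + CHF 76,500 + CHF 70,500 = CHF 535,500
  Exemption: CHF 92,000 − 20% × (CHF 535,500 − CHF 308,000) = CHF 92,000 − CHF 45,500 = CHF 46,500
  Base: CHF 535,500 − CHF 46,500 = CHF 489,000
  CHF 489,000 × 17% = CHF 83,130

Ordinary income tax:
  CHF 221,000 × 6% = CHF 13,260
  CHF 75,500 × 15% = CHF 11,325
  → CHF 24,585

CHF 83,130 > CHF 24,585, so the alternative minimum tax is the binding amount.

CHF 83,130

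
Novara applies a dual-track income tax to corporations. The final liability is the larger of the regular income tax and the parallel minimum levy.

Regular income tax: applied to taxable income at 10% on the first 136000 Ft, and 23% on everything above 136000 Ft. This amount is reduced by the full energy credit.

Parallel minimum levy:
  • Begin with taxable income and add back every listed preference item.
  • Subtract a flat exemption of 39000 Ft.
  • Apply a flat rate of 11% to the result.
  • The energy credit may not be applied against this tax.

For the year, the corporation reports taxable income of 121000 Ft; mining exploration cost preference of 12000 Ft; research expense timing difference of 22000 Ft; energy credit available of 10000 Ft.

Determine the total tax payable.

Regular income tax:
  121000 Ft × 10% = 12100 Ft
  Less energy credit 10000 Ft → 2100 Ft

Parallel minimum levy:
  Adjusted income: 121000 Ft + 12000 Ft + 22000 Ft = 155000 Ft
  Less exemption 39000 Ft → base 116000 Ft
  116000 Ft × 11% = 12760 Ft

12760 Ft > 2100 Ft, so the parallel minimum levy is the binding amount.

12760 Ft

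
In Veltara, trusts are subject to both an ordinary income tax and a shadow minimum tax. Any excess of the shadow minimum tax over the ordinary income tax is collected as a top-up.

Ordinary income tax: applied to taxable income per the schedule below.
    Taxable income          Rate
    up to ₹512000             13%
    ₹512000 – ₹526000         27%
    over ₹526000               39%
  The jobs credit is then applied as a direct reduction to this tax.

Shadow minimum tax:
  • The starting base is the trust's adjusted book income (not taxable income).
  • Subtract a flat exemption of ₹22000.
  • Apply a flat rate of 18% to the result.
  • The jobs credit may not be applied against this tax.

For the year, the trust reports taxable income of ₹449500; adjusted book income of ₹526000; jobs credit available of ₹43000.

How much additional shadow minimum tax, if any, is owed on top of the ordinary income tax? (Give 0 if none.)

₹75285

Ordinary income tax:
  ₹449500 × 13% = ₹58435
  Less jobs credit ₹43000 → ₹15435

Shadow minimum tax:
  Base (adjusted book income): ₹526000
  Less exemption ₹22000 → base ₹504000
  ₹504000 × 18% = ₹90720

Excess of shadow minimum tax over ordinary income tax: ₹90720 − ₹15435 = ₹75285.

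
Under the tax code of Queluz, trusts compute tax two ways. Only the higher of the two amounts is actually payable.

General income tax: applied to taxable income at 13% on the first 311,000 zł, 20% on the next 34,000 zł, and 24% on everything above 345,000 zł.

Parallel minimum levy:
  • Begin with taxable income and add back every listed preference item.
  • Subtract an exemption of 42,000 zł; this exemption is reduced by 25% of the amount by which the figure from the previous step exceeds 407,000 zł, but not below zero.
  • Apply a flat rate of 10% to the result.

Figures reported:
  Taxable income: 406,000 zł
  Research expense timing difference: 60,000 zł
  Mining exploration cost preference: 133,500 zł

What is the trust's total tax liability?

Parallel minimum levy:
  Adjusted income: 406,000 zł + 60,000 zł + 133,500 zł = 599,500 zł
  Exemption: 25% × (599,500 zł − 407,000 zł) = 48,125 zł ≥ 42,000 zł, so the exemption is fully phased out
  Base: 599,500 zł − 0 zł = 599,500 zł
  599,500 zł × 10% = 59,950 zł

General income tax:
  311,000 zł × 13% = 40,430 zł
  34,000 zł × 20% = 6,800 zł
  61,000 zł × 24% = 14,640 zł
  → 61,870 zł

61,870 zł > 59,950 zł, so the general income tax governs.

61,870 zł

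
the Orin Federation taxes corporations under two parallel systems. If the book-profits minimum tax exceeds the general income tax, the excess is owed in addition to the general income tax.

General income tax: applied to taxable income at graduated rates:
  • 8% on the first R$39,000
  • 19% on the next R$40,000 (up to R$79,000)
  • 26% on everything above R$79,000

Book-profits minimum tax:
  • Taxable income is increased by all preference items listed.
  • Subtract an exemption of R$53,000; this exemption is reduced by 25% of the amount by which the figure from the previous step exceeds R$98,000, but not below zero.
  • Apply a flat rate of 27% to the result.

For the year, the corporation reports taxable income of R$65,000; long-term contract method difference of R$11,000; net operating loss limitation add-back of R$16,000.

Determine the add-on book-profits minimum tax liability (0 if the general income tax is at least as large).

General income tax:
  R$39,000 × 8% = R$3,120
  R$26,000 × 19% = R$4,940
  → R$8,060

Book-profits minimum tax:
  Adjusted income: R$65,000 + R$11,000 + R$16,000 = R$92,000
  Exemption: R$92,000 ≤ R$98,000, so full R$53,000 applies
  Base: R$92,000 − R$53,000 = R$39,000
  R$39,000 × 27% = R$10,530

Excess of book-profits minimum tax over general income tax: R$10,530 − R$8,060 = R$2,470.

R$2,470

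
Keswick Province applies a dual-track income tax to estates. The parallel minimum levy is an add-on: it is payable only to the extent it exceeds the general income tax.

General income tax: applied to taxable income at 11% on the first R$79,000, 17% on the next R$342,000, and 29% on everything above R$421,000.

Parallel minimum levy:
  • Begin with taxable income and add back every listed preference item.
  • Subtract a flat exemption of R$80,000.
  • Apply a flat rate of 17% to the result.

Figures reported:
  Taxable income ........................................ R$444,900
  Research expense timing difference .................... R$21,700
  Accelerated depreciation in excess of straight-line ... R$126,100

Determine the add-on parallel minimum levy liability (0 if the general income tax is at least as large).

Parallel minimum levy:
  Adjusted income: R$444,900 + R$21,700 + R$126,100 = R$592,700
  Less exemption R$80,000 → base R$512,700
  R$512,700 × 17% = R$87,159

General income tax:
  R$79,000 × 11% = R$8,690
  R$342,000 × 17% = R$58,140
  R$23,900 × 29% = R$6,931
  → R$73,761

Excess of parallel minimum levy over general income tax: R$87,159 − R$73,761 = R$13,398.

R$13,398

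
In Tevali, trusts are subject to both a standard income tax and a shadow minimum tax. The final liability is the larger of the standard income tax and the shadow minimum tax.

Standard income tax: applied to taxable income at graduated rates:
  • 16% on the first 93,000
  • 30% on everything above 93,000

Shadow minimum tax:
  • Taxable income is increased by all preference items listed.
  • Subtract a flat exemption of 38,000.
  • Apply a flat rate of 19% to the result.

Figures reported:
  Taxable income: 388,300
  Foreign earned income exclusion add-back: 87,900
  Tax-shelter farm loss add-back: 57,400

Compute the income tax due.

103,470

Shadow minimum tax:
  Adjusted income: 388,300 + 87,900 + 57,400 = 533,600
  Less exemption 38,000 → base 495,600
  495,600 × 19% = 94,164

Standard income tax:
  93,000 × 16% = 14,880
  295,300 × 30% = 88,590
  → 103,470

103,470 > 94,164, so the standard income tax governs.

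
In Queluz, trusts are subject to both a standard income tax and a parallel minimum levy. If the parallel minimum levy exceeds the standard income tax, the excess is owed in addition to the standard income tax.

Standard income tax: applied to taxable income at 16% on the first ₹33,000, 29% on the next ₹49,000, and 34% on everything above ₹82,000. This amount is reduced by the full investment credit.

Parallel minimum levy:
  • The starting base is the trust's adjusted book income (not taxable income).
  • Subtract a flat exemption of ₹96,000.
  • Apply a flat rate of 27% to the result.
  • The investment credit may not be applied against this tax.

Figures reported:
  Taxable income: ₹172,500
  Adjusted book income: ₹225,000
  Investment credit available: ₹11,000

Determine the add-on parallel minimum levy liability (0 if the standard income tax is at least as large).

Parallel minimum levy:
  Base (adjusted book income): ₹225,000
  Less exemption ₹96,000 → base ₹129,000
  ₹129,000 × 27% = ₹34,830

Standard income tax:
  ₹33,000 × 16% = ₹5,280
  ₹49,000 × 29% = ₹14,210
  ₹90,500 × 34% = ₹30,770
  → ₹50,260
  Less investment credit ₹11,000 → ₹39,260

₹34,830 ≤ ₹39,260, so no add-on is due.

₹0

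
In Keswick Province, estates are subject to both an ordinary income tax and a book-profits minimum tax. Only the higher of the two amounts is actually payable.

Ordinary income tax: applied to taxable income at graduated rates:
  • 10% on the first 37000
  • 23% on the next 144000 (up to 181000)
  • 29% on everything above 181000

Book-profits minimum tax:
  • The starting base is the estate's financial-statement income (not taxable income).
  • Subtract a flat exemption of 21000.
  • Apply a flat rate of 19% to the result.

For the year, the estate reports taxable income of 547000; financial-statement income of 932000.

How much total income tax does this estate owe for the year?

173090

Book-profits minimum tax:
  Base (financial-statement income): 932000
  Less exemption 21000 → base 911000
  911000 × 19% = 173090

Ordinary income tax:
  37000 × 10% = 3700
  144000 × 23% = 33120
  366000 × 29% = 106140
  → 142960

173090 > 142960, so the book-profits minimum tax is the binding amount.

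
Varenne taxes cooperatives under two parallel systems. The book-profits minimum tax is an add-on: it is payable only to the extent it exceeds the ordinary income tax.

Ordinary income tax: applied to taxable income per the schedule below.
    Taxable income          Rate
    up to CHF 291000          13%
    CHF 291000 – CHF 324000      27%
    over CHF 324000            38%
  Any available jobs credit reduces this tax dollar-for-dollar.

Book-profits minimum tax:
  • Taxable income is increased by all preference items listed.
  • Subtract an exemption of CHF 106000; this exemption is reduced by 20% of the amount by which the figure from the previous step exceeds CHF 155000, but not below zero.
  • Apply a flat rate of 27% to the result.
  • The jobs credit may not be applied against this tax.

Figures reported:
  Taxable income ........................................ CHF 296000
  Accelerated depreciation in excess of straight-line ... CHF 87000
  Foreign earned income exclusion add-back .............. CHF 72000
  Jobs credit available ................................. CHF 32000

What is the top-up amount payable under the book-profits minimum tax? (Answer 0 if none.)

Ordinary income tax:
  CHF 291000 × 13% = CHF 37830
  CHF 5000 × 27% = CHF 1350
  → CHF 39180
  Less jobs credit CHF 32000 → CHF 7180

Book-profits minimum tax:
  Adjusted income: CHF 296000 + CHF 87000 + CHF 72000 = CHF 455000
  Exemption: CHF 106000 − 20% × (CHF 455000 − CHF 155000) = CHF 106000 − CHF 60000 = CHF 46000
  Base: CHF 455000 − CHF 46000 = CHF 409000
  CHF 409000 × 27% = CHF 110430

Excess of book-profits minimum tax over ordinary income tax: CHF 110430 − CHF 7180 = CHF 103250.

CHF 103250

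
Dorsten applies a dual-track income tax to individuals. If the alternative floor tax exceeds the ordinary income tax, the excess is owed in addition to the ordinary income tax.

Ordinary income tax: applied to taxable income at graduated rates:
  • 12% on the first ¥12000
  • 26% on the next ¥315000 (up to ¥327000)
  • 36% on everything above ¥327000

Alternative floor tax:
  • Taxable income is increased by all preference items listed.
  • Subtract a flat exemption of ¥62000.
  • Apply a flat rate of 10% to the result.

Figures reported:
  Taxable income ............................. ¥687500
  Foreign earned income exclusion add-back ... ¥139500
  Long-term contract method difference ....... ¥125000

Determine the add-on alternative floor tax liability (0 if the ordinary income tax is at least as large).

Alternative floor tax:
  Adjusted income: ¥687500 + ¥139500 + ¥125000 = ¥952000
  Less exemption ¥62000 → base ¥890000
  ¥890000 × 10% = ¥89000

Ordinary income tax:
  ¥12000 × 12% = ¥1440
  ¥315000 × 26% = ¥81900
  ¥360500 × 36% = ¥129780
  → ¥213120

¥89000 ≤ ¥213120, so no add-on is due.

¥0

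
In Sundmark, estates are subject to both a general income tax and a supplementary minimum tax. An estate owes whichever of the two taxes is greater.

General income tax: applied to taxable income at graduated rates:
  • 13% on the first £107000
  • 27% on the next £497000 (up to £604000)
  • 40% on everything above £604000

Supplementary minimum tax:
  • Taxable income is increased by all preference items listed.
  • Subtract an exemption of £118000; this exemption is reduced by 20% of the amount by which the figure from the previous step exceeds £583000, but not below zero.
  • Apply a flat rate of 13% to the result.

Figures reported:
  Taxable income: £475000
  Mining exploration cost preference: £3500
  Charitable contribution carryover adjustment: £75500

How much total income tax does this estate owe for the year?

£113270

General income tax:
  £107000 × 13% = £13910
  £368000 × 27% = £99360
  → £113270

Supplementary minimum tax:
  Adjusted income: £475000 + £3500 + £75500 = £554000
  Exemption: £554000 ≤ £583000, so full £118000 applies
  Base: £554000 − £118000 = £436000
  £436000 × 13% = £56680

£113270 > £56680, so the general income tax governs.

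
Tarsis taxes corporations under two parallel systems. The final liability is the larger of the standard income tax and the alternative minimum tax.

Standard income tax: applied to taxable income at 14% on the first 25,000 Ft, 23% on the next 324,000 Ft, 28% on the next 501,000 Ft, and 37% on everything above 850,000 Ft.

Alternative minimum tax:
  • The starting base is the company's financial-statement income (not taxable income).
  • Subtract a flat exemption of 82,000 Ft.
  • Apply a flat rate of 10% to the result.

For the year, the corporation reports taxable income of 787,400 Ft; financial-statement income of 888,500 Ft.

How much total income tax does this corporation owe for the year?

Standard income tax:
  25,000 Ft × 14% = 3,500 Ft
  324,000 Ft × 23% = 74,520 Ft
  438,400 Ft × 28% = 122,752 Ft
  → 200,772 Ft

Alternative minimum tax:
  Base (financial-statement income): 888,500 Ft
  Less exemption 82,000 Ft → base 806,500 Ft
  806,500 Ft × 10% = 80,650 Ft

200,772 Ft > 80,650 Ft, so the standard income tax governs.

200,772 Ft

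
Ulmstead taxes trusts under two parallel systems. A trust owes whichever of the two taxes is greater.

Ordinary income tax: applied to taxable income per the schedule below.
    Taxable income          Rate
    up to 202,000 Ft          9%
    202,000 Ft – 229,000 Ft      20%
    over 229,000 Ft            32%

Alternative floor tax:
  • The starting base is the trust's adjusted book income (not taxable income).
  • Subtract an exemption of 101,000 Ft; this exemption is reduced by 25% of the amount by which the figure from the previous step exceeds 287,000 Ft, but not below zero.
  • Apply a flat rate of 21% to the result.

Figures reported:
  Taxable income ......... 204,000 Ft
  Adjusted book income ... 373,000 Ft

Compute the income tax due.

61,635 Ft

Ordinary income tax:
  202,000 Ft × 9% = 18,180 Ft
  2,000 Ft × 20% = 400 Ft
  → 18,580 Ft

Alternative floor tax:
  Base (adjusted book income): 373,000 Ft
  Exemption: 101,000 Ft − 25% × (373,000 Ft − 287,000 Ft) = 101,000 Ft − 21,500 Ft = 79,500 Ft
  Base: 373,000 Ft − 79,500 Ft = 293,500 Ft
  293,500 Ft × 21% = 61,635 Ft

61,635 Ft > 18,580 Ft, so the alternative floor tax is the binding amount.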